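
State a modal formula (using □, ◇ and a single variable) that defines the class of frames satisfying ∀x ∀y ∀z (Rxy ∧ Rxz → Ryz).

◇q → □◇q

This is the Euclidean property; the standard corresponding axiom is 5: ◇q → □◇q.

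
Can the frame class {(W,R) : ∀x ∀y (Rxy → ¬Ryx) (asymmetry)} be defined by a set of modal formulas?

If a class were modally definable it would be closed under surjective bounded morphisms (Goldblatt–Thomason).
The 5-cycle (worlds w0,w1,w2,w3,w4 with w0→w1→w2→w3→w4→w0) is asymmetric. Mapping every world to a single reflexive point • is a surjective bounded morphism, and the reflexive point is not asymmetric (R•• but asymmetry requires ¬R••).
So no modal formula (or set of formulas) defines exactly the asymmetric frames.

No — not modally definable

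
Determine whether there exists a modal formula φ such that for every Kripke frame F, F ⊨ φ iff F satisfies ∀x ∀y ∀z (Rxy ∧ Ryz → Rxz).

Yes: it is transitivity, defined by the 4 schema □r → □□r.
Suppose □r→□□r is valid. Take Rxy, Ryz and set V(r)={w : Rxw}. Then □r at x, so □□r at x, so □r at y, so r at z, i.e. Rxz.

Yes — defined by □r → □□r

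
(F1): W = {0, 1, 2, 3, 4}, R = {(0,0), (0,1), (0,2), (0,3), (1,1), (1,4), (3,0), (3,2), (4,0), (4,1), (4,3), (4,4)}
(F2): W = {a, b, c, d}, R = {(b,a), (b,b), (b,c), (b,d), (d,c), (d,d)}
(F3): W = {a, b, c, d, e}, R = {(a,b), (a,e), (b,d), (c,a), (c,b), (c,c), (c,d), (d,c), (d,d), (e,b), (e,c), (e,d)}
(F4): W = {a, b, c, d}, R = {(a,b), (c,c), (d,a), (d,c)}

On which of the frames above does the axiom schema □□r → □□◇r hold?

(F3)

The schema corresponds to a generalized confluence (Geach) condition: ∀x ∀z (xR²z → ∃w (xR²w ∧ zRw)).
(F1): fails — 0R²2 but no w with 0R²w and 2Rw.
(F2): fails — bR²a but no w with bR²w and aRw.
(F3): condition met.
(F4): fails — dR²b but no w with dR²w and bRw.
Valid on: (F3).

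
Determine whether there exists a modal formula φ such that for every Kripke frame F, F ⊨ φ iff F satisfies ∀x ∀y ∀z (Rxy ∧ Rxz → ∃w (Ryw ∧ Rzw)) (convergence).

Definable; ◇□r → □◇r defines it

Yes: it is convergence, defined by the .2 schema ◇□r → □◇r.
Suppose ◇□r→□◇r is valid. Take Rxy, Rxz and set V(r)={w : Ryw}. Then □r at y so ◇□r at x, so □◇r at x, so ◇r at z, giving w with Rzw and Ryw.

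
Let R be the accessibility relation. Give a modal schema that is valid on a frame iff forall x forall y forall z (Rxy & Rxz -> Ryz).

A defining formula is ◇s → □◇s (the 5 axiom).
Suppose ◇s→□◇s is valid. Take Rxy, Rxz and set V(s)={y}. Then ◇s at x, so □◇s at x, so ◇s at z, so some w with Rzw has s; w=y, i.e. Rzy. By symmetry of the argument, Ryz.

◇s → □◇s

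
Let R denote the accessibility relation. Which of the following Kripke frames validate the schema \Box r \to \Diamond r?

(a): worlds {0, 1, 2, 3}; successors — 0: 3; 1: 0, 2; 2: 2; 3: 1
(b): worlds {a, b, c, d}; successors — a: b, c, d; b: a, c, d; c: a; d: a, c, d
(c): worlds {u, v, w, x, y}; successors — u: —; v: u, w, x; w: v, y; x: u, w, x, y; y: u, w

Frame correspondent (Sahlqvist): \forall x \exists y Rxy — i.e. seriality.
(a): holds.
(b): holds.
(c): fails — world u has no successor.

(a), (b)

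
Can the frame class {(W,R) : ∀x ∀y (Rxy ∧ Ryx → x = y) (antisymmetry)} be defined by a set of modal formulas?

Modal frame validity is preserved under surjective bounded morphisms.
The 4-cycle (worlds 0,1,2,3 with 0→1→2→3→0) is antisymmetric. Sending even-indexed worlds to • and odd-indexed worlds to ∘ is a surjective bounded morphism onto the two-world frame with •↔∘, which is not antisymmetric.
Hence antisymmetry is not modally definable.

No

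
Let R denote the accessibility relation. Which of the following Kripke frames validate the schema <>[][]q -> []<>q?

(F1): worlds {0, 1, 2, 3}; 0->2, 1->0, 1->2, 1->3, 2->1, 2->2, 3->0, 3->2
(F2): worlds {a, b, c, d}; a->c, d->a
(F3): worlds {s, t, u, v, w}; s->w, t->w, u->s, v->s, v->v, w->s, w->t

Frame correspondent (Sahlqvist): forall x forall y forall z ((xRy & xRz) -> exists w (y R^2 w & zRw)) — i.e. a generalized confluence (Geach) condition.
(F1): satisfies the condition.
(F2): fails — aRc, aRc but no w with cR²w and cRw.
(F3): fails — sRw, sRw but no w* with wR²w* and wRw*.

(F1)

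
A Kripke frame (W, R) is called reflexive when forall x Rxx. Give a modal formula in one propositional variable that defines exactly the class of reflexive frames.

□p → p

This is reflexivity; the standard corresponding axiom is T: □p → p.
Suppose □p→p is valid. At any x set V(p)={w : Rxw}. Then □p holds at x, so p holds at x, i.e. Rxx.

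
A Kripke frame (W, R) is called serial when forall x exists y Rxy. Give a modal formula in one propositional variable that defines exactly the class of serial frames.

This is seriality; the standard corresponding axiom is D: □ψ → ◇ψ.
Suppose □ψ→◇ψ is valid. At any x set V(ψ)=W. Then □ψ at x, so ◇ψ at x, so x has a successor.

□ψ → ◇ψ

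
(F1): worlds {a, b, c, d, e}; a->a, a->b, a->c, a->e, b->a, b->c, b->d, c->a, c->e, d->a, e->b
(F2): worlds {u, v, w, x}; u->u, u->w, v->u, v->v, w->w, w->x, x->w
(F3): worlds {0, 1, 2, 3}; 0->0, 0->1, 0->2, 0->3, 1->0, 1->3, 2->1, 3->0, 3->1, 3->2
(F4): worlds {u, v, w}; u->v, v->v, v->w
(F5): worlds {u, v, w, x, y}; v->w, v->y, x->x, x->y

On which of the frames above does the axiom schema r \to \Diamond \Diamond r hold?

(F2)

The schema corresponds to a generalized confluence (Geach) condition: \forall x \exists w (x = w \wedge x R^2 w).
(F1): fails — at d but no w with d=w and dR²w.
(F2): satisfies the condition.
(F3): fails — at 2 but no w with 2=w and 2R²w.
(F4): fails — at u but no t with u=t and uR²t.
(F5): fails — at u but no t with u=t and uR²t.
Valid on: (F2).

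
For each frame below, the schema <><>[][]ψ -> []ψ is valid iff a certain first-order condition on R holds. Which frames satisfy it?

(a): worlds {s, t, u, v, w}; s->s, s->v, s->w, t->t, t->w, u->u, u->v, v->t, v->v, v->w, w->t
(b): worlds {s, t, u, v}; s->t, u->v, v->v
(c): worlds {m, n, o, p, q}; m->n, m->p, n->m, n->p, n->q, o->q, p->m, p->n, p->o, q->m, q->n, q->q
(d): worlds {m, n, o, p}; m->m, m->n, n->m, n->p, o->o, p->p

(b)

Frame correspondent (Sahlqvist): forall x forall y forall z ((x R^2 y & xRz) -> exists w (y R^2 w & z = w)) — i.e. a generalized confluence (Geach) condition.
(a): fails — sR²t, sRs but no w* with tR²w* and s=w*.
(b): ✓.
(c): fails — mR²o, mRp but no w with oR²w and p=w.
(d): fails — mR²p, mRm but no w with pR²w and m=w.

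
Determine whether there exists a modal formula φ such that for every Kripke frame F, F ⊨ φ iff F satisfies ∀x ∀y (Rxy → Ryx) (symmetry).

Yes, by p → □◇p

This is a Sahlqvist condition; the B axiom p → □◇p defines it.
Suppose p→□◇p is valid. Take Rxy and set V(p)={x}. Then p at x, so □◇p at x, so ◇p at y, so some z with Ryz has p; z=x, i.e. Ryx.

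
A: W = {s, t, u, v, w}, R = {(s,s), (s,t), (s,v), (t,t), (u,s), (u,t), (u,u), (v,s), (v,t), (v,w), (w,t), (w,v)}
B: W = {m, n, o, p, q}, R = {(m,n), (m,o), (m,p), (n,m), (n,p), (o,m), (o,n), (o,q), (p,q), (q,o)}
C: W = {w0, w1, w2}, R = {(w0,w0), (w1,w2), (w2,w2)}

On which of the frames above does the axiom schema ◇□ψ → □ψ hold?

Frame correspondent (Sahlqvist): ∀x ∀y ∀z (Rxy ∧ Rxz → Ryz) — i.e. the Euclidean property.
A: fails — Rsv and Rsv but not Rvv.
B: fails — Rmo and Rmo but not Roo.
C: ✓.

C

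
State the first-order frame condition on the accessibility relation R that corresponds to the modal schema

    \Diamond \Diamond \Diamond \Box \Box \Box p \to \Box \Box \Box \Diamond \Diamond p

This is a Sahlqvist (Geach-type) schema ◇^3□^3p → □^3◇^2p.
Minimal-valuation argument: fix x; take any y with xR^3y and any z with xR^3z. Set V(p) to the set of worlds R-reachable from y in exactly 3 steps. Then □^3p holds at y, so the antecedent holds at x; validity forces ◇^2p at z, giving a w with zR^2w and yR^3w.
First-order correspondent: \forall x \forall y \forall z ((x R^3 y \wedge x R^3 z) \to \exists w (y R^3 w \wedge z R^2 w)).

\forall x \forall y \forall z ((x R^3 y \wedge x R^3 z) \to \exists w (y R^3 w \wedge z R^2 w))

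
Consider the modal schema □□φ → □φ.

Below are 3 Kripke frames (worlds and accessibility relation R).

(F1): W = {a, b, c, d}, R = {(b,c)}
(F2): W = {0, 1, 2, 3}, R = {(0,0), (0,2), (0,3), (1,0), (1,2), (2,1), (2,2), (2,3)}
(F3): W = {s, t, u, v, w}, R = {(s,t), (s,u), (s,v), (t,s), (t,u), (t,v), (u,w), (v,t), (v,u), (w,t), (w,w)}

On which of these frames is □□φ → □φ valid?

(F2)

This is the axiom for density; its first-order frame correspondent is ∀x ∀y (Rxy → ∃z (Rxz ∧ Rzy)).
(F1): fails — Rbc but no z with Rbz and Rzc.
(F2): ✓.
(F3): fails — Rvt but no z with Rvz and Rzt.
Valid on: (F2).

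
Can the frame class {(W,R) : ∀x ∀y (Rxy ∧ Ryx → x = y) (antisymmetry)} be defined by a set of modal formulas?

Modal frame validity is preserved under surjective bounded morphisms.
The 4-cycle (worlds w0,w1,w2,w3 with w0→w1→w2→w3→w0) is antisymmetric. Sending even-indexed worlds to a and odd-indexed worlds to b is a surjective bounded morphism onto the two-world frame with a↔b, which is not antisymmetric.
Hence antisymmetry is not modally definable.

No — not modally definable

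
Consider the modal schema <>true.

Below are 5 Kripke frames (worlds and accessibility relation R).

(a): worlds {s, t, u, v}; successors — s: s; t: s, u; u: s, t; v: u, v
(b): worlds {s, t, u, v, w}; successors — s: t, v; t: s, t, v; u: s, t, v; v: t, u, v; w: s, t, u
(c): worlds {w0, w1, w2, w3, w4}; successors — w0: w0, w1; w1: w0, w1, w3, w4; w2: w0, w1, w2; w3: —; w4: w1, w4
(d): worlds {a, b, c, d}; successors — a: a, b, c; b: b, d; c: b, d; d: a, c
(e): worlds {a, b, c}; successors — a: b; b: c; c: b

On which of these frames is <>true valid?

(a), (b), (d), (e)

This is the axiom for seriality; its first-order frame correspondent is forall x exists y Rxy.
(a): ✓.
(b): ✓.
(c): fails — world w3 has no successor.
(d): ✓.
(e): ✓.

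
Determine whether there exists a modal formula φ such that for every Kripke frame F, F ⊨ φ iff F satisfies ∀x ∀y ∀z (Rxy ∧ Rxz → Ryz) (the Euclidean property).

This is a Sahlqvist condition; the 5 axiom ◇q → □◇q defines it.

Yes — defined by ◇q → □◇q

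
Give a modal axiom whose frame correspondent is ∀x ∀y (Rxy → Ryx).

q → □◇q

A defining formula is q → □◇q (the B axiom).
Suppose q→□◇q is valid. Take Rxy and set V(q)={x}. Then q at x, so □◇q at x, so ◇q at y, so some z with Ryz has q; z=x, i.e. Ryx.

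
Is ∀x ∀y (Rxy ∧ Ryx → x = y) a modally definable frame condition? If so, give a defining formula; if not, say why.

Not definable by any modal formula

If a class were modally definable it would be closed under surjective bounded morphisms (Goldblatt–Thomason).
The 8-cycle (worlds w0,w1,w2,w3,w4,w5,w6,w7 with w0→w1→w2→w3→w4→w5→w6→w7→w0) is antisymmetric. Sending even-indexed worlds to • and odd-indexed worlds to ∘ is a surjective bounded morphism onto the two-world frame with •↔∘, which is not antisymmetric.
Hence antisymmetry is not modally definable.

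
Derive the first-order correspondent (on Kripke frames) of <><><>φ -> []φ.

This is a Sahlqvist (Geach-type) schema ◇^3□^0φ → □^1◇^0φ.
Minimal-valuation argument: fix x; take any y with xR^3y and any z with xR^1z. Set V(φ) to the set of worlds R-reachable from y in exactly 0 steps. Then □^0φ holds at y, so the antecedent holds at x; validity forces ◇^0φ at z, giving a w with zR^0w and yR^0w.
First-order correspondent: forall x forall y forall z ((x R^3 y & xRz) -> exists w (y = w & z = w)).

forall x forall y forall z ((x R^3 y & xRz) -> exists w (y = w & z = w))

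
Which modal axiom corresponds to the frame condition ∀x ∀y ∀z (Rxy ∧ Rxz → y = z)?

◇r → □r

This is partial functionality; the standard corresponding axiom is CD: ◇r → □r.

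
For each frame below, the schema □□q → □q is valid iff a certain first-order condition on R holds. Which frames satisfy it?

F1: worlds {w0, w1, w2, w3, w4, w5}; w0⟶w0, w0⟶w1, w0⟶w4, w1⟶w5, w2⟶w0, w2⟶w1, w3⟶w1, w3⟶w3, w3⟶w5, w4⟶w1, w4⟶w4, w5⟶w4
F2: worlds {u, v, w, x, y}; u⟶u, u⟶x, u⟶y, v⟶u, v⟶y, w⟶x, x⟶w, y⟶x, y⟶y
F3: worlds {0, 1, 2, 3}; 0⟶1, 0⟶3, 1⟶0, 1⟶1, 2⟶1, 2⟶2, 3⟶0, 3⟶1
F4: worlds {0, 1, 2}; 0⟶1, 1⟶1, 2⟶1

Frame correspondent (Sahlqvist): ∀x ∀y (Rxy → ∃z (Rxz ∧ Rzy)) — i.e. density.
F1: fails — Rw1w5 but no z with Rw1z and Rzw5.
F2: fails — Rxw but no z with Rxz and Rzw.
F3: fails — R03 but no z with R0z and Rz3.
F4: holds.

F4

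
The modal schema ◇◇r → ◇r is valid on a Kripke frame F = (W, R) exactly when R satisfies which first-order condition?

Transitivity

Replacing r by ¬r and contraposing gives the equivalent schema □r → □□r.
Suppose □r→□□r is valid. Take Rxy, Ryz and set V(r)={w : Rxw}. Then □r at x, so □□r at x, so □r at y, so r at z, i.e. Rxz.
Conversely, any frame satisfying ∀x ∀y ∀z (Rxy ∧ Ryz → Rxz) validates the schema.
So the correspondent is transitivity.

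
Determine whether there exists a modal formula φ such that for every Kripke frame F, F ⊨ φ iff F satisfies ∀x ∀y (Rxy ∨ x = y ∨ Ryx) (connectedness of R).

Modal frame validity is preserved under disjoint unions.
Take 3 disjoint single-world reflexive frames: each is trivially connected, but their disjoint union has 3 worlds with no edge between distinct components, so it is not connected.
Hence connectedness of R is not modally definable.

No — not modally definable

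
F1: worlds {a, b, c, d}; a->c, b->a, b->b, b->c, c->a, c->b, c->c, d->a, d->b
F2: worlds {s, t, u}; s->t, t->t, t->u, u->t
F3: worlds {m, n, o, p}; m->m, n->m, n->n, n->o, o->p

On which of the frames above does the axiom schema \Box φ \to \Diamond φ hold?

The schema corresponds to seriality: \forall x \exists y Rxy.
F1: condition met.
F2: condition met.
F3: fails — world p has no successor.

F1, F2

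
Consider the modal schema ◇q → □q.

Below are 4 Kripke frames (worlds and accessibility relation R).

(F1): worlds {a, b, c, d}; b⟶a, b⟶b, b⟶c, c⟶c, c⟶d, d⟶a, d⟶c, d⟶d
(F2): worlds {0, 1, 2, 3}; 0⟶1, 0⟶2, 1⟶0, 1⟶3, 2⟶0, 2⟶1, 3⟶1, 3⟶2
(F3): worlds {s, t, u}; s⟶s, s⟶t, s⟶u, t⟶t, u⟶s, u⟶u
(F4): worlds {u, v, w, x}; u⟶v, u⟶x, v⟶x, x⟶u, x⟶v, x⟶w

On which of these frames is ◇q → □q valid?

none

The schema corresponds to partial functionality: ∀x ∀y ∀z (Rxy ∧ Rxz → y = z).
(F1): fails — b sees both a and b.
(F2): fails — 0 sees both 1 and 2.
(F3): fails — s sees both s and t.
(F4): fails — u sees both v and x.
Valid on no frame.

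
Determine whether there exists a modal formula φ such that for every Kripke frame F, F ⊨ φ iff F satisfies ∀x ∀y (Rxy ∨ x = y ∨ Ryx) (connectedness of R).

No — not modally definable

Any modally definable frame class is closed under disjoint unions.
Take 2 disjoint single-world reflexive frames: each is trivially connected, but their disjoint union has 2 worlds with no edge between distinct components, so it is not connected.
So the class is not modally definable.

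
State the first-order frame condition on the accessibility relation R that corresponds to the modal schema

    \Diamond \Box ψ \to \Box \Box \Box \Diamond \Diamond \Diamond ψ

This is a Sahlqvist (Geach-type) schema ◇^1□^1ψ → □^3◇^3ψ.
Minimal-valuation argument: fix x; take any y with xR^1y and any z with xR^3z. Set V(ψ) to the set of worlds R-reachable from y in exactly 1 step. Then □^1ψ holds at y, so the antecedent holds at x; validity forces ◇^3ψ at z, giving a w with zR^3w and yR^1w.
First-order correspondent: \forall x \forall y \forall z ((xRy \wedge x R^3 z) \to \exists w (yRw \wedge z R^3 w)).

\forall x \forall y \forall z ((xRy \wedge x R^3 z) \to \exists w (yRw \wedge z R^3 w))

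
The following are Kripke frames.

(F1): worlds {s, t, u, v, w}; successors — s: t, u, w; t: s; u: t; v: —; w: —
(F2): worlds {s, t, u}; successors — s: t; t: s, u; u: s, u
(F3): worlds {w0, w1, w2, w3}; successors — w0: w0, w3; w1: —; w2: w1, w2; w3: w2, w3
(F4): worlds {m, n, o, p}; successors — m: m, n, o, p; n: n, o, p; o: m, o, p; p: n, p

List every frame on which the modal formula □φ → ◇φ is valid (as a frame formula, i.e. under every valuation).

(F2), (F4)

This is the axiom for seriality; its first-order frame correspondent is ∀x ∃y Rxy.
(F1): fails — world v has no successor.
(F2): satisfies the condition.
(F3): fails — world w1 has no successor.
(F4): satisfies the condition.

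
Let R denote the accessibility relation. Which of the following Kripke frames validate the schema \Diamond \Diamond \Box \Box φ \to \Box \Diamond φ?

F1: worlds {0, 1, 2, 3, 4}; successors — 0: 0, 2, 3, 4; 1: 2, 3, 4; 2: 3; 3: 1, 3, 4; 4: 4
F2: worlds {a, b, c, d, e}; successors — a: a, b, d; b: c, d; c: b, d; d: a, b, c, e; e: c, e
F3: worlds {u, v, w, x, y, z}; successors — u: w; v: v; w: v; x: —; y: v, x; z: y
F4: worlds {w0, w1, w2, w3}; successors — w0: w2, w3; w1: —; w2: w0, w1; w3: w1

Frame correspondent (Sahlqvist): \forall x \forall y \forall z ((x R^2 y \wedge xRz) \to \exists w (y R^2 w \wedge zRw)) — i.e. a generalized confluence (Geach) condition.
F1: fails — 0R²4, 0R2 but no w with 4R²w and 2Rw.
F2: satisfies the condition.
F3: fails — yR²v, yRx but no t with vR²t and xRt.
F4: fails — w0R²w1, w0Rw2 but no w with w1R²w and w2Rw.

F2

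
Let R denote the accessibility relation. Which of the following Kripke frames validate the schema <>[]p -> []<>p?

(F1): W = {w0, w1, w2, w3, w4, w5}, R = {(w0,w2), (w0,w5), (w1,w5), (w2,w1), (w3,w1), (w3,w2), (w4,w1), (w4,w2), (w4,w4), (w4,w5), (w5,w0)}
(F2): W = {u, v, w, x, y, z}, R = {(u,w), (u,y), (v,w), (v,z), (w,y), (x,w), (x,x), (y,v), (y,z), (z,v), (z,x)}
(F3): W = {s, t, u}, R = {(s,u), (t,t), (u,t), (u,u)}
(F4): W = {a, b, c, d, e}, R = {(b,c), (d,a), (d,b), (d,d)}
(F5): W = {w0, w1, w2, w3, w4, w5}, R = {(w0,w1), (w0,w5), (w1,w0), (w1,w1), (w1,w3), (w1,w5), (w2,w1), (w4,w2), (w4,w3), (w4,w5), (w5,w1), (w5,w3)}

Frame correspondent (Sahlqvist): forall x forall y forall z (Rxy & Rxz -> exists w (Ryw & Rzw)) — i.e. convergence.
(F1): fails — Rw0w5 and Rw0w2 but w5 and w2 have no common successor.
(F2): fails — Ruw and Ruy but w and y have no common successor.
(F3): condition met.
(F4): fails — Rbc and Rbc but c and c have no common successor.
(F5): fails — Rw1w5 and Rw1w3 but w5 and w3 have no common successor.

(F3)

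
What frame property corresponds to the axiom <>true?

◇⊤ holds at w iff w has a successor, so frame-validity of ◇⊤ is exactly seriality. Equivalently via □A → ◇A:
Suppose □A→◇A is valid. At any x set V(A)=W. Then □A at x, so ◇A at x, so x has a successor.

seriality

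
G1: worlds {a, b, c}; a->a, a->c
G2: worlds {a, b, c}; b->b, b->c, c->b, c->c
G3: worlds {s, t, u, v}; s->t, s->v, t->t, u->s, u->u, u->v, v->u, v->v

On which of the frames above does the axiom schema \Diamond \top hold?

The schema corresponds to seriality: \forall x \exists y Rxy.
G1: fails — world b has no successor.
G2: fails — world a has no successor.
G3: satisfies the condition.

G3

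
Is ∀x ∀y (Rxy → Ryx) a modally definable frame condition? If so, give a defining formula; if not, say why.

This is a Sahlqvist condition; the B axiom r → □◇r defines it.
Suppose r→□◇r is valid. Take Rxy and set V(r)={x}. Then r at x, so □◇r at x, so ◇r at y, so some z with Ryz has r; z=x, i.e. Ryx.

Definable; r → □◇r defines it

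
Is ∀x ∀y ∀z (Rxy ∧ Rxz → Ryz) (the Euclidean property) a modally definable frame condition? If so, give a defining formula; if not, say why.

Yes: it is the Euclidean property, defined by the 5 schema ◇r → □◇r.
Suppose ◇r→□◇r is valid. Take Rxy, Rxz and set V(r)={y}. Then ◇r at x, so □◇r at x, so ◇r at z, so some w with Rzw has r; w=y, i.e. Rzy. By symmetry of the argument, Ryz.

Definable; ◇r → □◇r defines it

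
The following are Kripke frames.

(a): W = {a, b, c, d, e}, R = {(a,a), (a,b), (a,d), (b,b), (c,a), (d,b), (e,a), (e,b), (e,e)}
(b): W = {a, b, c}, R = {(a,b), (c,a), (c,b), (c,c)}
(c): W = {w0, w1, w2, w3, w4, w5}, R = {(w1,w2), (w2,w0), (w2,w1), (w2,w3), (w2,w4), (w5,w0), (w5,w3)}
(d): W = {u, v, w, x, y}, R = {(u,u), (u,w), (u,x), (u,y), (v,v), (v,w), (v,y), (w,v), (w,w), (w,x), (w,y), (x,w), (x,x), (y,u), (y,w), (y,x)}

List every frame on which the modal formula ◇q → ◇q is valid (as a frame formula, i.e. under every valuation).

This is the axiom for a generalized confluence (Geach) condition; its first-order frame correspondent is ∀x ∀y (xRy → ∃w (y = w ∧ xRw)).
(a): holds.
(b): holds.
(c): holds.
(d): holds.
Valid on: (a), (b), (c), (d).

(a), (b), (c), (d)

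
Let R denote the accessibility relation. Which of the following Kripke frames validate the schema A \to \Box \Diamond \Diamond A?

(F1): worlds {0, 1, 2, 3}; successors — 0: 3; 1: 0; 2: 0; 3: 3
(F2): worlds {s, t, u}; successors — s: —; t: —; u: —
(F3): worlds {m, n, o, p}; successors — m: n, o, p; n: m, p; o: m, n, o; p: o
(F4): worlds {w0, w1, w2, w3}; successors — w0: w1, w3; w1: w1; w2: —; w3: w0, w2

(F2)

The schema corresponds to a generalized confluence (Geach) condition: \forall x \forall z (xRz \to \exists w (x = w \wedge z R^2 w)).
(F1): fails — 0R3 but no w with 0=w and 3R²w.
(F2): holds.
(F3): fails — mRn but no w with m=w and nR²w.
(F4): fails — w0Rw1 but no w with w0=w and w1R²w.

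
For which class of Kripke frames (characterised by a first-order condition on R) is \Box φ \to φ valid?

Reflexivity

Suppose □φ→φ is valid. At any x set V(φ)={w : Rxw}. Then □φ holds at x, so φ holds at x, i.e. Rxx.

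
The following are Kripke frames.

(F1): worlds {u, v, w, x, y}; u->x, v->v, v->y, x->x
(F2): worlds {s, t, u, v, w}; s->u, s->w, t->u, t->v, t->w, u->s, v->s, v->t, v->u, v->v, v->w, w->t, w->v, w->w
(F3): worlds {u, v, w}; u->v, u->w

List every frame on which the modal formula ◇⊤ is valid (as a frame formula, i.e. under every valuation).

(F2)

This is the axiom for seriality; its first-order frame correspondent is ∀x ∃y Rxy.
(F1): fails — world w has no successor.
(F2): satisfies the condition.
(F3): fails — world v has no successor.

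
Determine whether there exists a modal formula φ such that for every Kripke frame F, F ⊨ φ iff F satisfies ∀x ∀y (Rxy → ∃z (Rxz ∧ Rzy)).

Definable; □□q → □q defines it

The condition is density. A defining modal formula is □□q → □q.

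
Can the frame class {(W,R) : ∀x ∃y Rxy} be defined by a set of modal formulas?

Yes, by □q → ◇q

Yes: it is seriality, defined by the D schema □q → ◇q.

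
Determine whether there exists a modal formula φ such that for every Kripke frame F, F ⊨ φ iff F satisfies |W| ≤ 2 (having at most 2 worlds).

If a class were modally definable it would be closed under disjoint unions (Goldblatt–Thomason).
Any modal formula valid on each of 3 disjoint one-world frames is valid on their disjoint union (validity is preserved under disjoint unions). Each one-world frame has |W|=1≤2, but the union has |W|=3.
Hence having at most 2 worlds is not modally definable.

No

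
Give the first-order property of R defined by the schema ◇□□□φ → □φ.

This is a Sahlqvist (Geach-type) schema ◇^1□^3φ → □^1◇^0φ.
Minimal-valuation argument: fix x; take any y with xR^1y and any z with xR^1z. Set V(φ) to the set of worlds R-reachable from y in exactly 3 steps. Then □^3φ holds at y, so the antecedent holds at x; validity forces ◇^0φ at z, giving a w with zR^0w and yR^3w.
First-order correspondent: ∀x ∀y ∀z ((xRy ∧ xRz) → ∃w (yR³w ∧ z = w)).

∀x ∀y ∀z ((xRy ∧ xRz) → ∃w (yR³w ∧ z = w))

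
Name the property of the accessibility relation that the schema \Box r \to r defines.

reflexivity

Suppose □r→r is valid. At any x set V(r)={w : Rxw}. Then □r holds at x, so r holds at x, i.e. Rxx.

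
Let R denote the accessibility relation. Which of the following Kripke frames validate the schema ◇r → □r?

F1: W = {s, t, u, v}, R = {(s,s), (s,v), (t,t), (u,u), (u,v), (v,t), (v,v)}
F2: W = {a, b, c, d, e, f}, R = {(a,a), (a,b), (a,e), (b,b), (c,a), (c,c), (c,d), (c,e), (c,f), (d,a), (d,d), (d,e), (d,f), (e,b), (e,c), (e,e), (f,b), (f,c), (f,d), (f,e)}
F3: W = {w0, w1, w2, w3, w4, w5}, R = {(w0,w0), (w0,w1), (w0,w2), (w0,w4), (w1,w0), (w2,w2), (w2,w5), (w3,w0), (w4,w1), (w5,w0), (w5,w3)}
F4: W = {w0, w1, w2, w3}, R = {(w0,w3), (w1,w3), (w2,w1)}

This is the axiom for partial functionality; its first-order frame correspondent is ∀x ∀y ∀z (Rxy ∧ Rxz → y = z).
F1: fails — s sees both s and v.
F2: fails — a sees both a and b.
F3: fails — w0 sees both w0 and w1.
F4: ✓.
Valid on: F4.

F4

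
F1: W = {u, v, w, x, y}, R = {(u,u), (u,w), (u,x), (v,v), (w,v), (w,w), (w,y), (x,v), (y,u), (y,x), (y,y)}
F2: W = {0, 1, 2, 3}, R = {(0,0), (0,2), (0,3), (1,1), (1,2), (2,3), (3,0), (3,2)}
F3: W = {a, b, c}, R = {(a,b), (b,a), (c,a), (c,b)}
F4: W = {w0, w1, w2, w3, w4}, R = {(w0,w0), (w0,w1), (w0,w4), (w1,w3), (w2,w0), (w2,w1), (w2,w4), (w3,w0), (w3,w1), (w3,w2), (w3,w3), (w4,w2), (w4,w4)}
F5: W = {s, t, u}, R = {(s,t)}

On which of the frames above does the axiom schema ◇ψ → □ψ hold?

This is the axiom for partial functionality; its first-order frame correspondent is ∀x ∀y ∀z (Rxy ∧ Rxz → y = z).
F1: fails — u sees both u and w.
F2: fails — 0 sees both 0 and 2.
F3: fails — c sees both a and b.
F4: fails — w0 sees both w0 and w1.
F5: satisfies the condition.

F5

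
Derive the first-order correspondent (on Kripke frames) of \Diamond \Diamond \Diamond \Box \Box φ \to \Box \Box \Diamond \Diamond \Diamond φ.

\forall x \forall y \forall z ((x R^3 y \wedge x R^2 z) \to \exists w (y R^2 w \wedge z R^3 w))

This is a Sahlqvist (Geach-type) schema ◇^3□^2φ → □^2◇^3φ.
First-order correspondent: \forall x \forall y \forall z ((x R^3 y \wedge x R^2 z) \to \exists w (y R^2 w \wedge z R^3 w)).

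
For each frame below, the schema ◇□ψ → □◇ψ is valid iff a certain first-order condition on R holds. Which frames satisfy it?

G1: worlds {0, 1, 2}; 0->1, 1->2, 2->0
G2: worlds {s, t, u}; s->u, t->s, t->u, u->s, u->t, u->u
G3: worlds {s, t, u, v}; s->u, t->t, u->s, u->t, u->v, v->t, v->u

Frame correspondent (Sahlqvist): ∀x ∀y ∀z (Rxy ∧ Rxz → ∃w (Ryw ∧ Rzw)) — i.e. convergence.
G1: condition met.
G2: condition met.
G3: fails — Rut and Rus but t and s have no common successor.

G1, G2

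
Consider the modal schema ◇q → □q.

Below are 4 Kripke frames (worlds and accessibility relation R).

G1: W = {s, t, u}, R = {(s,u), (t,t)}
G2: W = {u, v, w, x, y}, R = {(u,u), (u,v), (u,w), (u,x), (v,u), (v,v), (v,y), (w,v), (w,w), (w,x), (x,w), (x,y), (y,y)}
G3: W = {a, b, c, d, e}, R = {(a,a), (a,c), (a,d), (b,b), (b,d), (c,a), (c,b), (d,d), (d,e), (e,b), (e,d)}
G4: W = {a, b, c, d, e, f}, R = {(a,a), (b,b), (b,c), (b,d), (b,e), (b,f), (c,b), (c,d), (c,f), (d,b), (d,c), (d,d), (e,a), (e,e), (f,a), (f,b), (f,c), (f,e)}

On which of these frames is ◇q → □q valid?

G1

The schema corresponds to partial functionality: ∀x ∀y ∀z (Rxy ∧ Rxz → y = z).
G1: condition met.
G2: fails — u sees both u and v.
G3: fails — a sees both a and c.
G4: fails — b sees both b and c.
Valid on: G1.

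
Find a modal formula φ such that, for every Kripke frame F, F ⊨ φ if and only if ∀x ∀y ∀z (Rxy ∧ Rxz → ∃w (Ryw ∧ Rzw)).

◇□p → □◇p

The condition is convergence. The .2 schema ◇□p → □◇p defines it.
Suppose ◇□p→□◇p is valid. Take Rxy, Rxz and set V(p)={w : Ryw}. Then □p at y so ◇□p at x, so □◇p at x, so ◇p at z, giving w with Rzw and Ryw.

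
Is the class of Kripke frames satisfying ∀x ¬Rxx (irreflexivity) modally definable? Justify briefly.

Not modally definable

If a class were modally definable it would be closed under surjective bounded morphisms (Goldblatt–Thomason).
The 2-cycle (worlds w0,w1 with w0→w1→w0) is irreflexive, and the map sending every world to a single reflexive point • is a surjective bounded morphism (forth: every edge maps to (•,•); back: every world has a successor). So any modal formula valid on the 2-cycle is also valid on the reflexive point, which is not irreflexive.
So the class is not modally definable.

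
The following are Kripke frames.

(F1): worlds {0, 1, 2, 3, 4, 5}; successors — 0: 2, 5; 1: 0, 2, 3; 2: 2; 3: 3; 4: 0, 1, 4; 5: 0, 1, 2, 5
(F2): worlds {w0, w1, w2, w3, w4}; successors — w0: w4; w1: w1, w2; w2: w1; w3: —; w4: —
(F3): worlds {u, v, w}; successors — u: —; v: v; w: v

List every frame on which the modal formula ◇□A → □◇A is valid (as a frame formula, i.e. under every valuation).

Frame correspondent (Sahlqvist): ∀x ∀y ∀z (Rxy ∧ Rxz → ∃w (Ryw ∧ Rzw)) — i.e. convergence.
(F1): fails — R10 and R13 but 0 and 3 have no common successor.
(F2): fails — Rw0w4 and Rw0w4 but w4 and w4 have no common successor.
(F3): ✓.

(F3)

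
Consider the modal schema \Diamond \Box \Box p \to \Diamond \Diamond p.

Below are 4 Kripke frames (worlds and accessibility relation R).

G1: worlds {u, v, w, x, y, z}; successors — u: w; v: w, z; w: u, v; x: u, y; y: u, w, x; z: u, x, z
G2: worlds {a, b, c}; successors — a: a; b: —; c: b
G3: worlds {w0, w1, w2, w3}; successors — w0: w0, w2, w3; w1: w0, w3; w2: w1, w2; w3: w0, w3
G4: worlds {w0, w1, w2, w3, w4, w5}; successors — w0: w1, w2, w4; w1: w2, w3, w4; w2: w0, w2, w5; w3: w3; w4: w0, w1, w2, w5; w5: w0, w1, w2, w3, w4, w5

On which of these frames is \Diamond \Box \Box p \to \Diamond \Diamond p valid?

G3, G4

This is the axiom for a generalized confluence (Geach) condition; its first-order frame correspondent is \forall x \forall y (xRy \to \exists w (y R^2 w \wedge x R^2 w)).
G1: fails — uRw but no t with wR²t and uR²t.
G2: fails — cRb but no w with bR²w and cR²w.
G3: condition met.
G4: condition met.
Valid on: G3, G4.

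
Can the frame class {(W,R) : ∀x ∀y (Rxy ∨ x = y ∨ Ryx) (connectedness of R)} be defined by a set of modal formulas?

Any modally definable frame class is closed under disjoint unions.
Take 3 disjoint single-world reflexive frames: each is trivially connected, but their disjoint union has 3 worlds with no edge between distinct components, so it is not connected.
So the class is not modally definable.

No — not modally definable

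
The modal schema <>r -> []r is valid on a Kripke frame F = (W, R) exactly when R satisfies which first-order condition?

partial functionality: forall x forall y forall z (Rxy & Rxz -> y = z)

Suppose ◇r→□r is valid. Take Rxy, Rxz and set V(r)={y}. Then ◇r at x, so □r at x, so r at z, i.e. z=y.
Conversely, on a frame with partial functionality the schema holds at every world under every valuation.
Frame condition: forall x forall y forall z (Rxy & Rxz -> y = z).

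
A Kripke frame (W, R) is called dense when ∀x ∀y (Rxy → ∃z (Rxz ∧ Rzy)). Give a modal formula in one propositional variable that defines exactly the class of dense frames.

□□r → □r

A defining formula is □□r → □r (the C4 axiom).
Suppose □□r→□r is valid. Take Rxy and set V(r)={w : xR²w}. Then □□r at x, so □r at x, so r at y, i.e. ∃z(Rxz∧Rzy).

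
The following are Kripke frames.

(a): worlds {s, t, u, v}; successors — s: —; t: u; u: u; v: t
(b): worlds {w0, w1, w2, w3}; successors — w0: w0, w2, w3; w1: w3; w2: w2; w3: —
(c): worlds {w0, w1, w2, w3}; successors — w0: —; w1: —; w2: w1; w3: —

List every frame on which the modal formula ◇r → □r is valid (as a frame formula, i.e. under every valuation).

(a), (c)

Frame correspondent (Sahlqvist): ∀x ∀y ∀z (Rxy ∧ Rxz → y = z) — i.e. partial functionality.
(a): ✓.
(b): fails — w0 sees both w0 and w2.
(c): ✓.
Valid on: (a), (c).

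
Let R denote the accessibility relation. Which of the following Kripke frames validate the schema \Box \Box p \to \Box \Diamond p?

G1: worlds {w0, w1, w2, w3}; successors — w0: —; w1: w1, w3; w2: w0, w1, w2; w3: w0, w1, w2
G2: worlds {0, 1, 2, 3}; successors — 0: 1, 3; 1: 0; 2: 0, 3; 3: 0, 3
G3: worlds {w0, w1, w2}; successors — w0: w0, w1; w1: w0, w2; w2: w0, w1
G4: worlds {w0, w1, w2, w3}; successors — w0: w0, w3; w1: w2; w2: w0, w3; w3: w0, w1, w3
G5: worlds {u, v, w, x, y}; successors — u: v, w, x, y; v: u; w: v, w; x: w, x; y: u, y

G2, G3, G4, G5

Frame correspondent (Sahlqvist): \forall x \forall z (xRz \to \exists w (x R^2 w \wedge zRw)) — i.e. a generalized confluence (Geach) condition.
G1: fails — w2Rw0 but no w with w2R²w and w0Rw.
G2: condition met.
G3: condition met.
G4: condition met.
G5: condition met.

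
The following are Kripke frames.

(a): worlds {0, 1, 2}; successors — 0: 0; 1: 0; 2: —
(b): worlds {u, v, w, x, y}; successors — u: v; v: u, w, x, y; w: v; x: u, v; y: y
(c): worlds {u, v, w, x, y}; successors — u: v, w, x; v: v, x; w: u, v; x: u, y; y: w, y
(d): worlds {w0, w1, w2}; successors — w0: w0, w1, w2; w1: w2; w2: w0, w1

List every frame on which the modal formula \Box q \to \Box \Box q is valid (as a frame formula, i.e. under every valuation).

The schema corresponds to transitivity: \forall x \forall y \forall z (Rxy \wedge Ryz \to Rxz).
(a): ✓.
(b): fails — Ruv and Rvw but not Ruw.
(c): fails — Ruw and Rwu but not Ruu.
(d): fails — Rw1w2 and Rw2w1 but not Rw1w1.
Valid on: (a).

(a)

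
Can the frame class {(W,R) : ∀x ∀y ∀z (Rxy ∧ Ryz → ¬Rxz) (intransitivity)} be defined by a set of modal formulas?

Any modally definable frame class is closed under surjective bounded morphisms.
The 7-cycle (worlds w0,w1,w2,w3,w4,w5,w6 with w0→w1→w2→w3→w4→w5→w6→w0) is intransitive. Mapping every world to a single reflexive point • is a surjective bounded morphism; the reflexive point is not intransitive (R••∧R•• but R••).
So the class is not modally definable.

No — not modally definable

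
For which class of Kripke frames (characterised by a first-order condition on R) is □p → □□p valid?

Suppose □p→□□p is valid. Take Rxy, Ryz and set V(p)={w : Rxw}. Then □p at x, so □□p at x, so □p at y, so p at z, i.e. Rxz.

transitivity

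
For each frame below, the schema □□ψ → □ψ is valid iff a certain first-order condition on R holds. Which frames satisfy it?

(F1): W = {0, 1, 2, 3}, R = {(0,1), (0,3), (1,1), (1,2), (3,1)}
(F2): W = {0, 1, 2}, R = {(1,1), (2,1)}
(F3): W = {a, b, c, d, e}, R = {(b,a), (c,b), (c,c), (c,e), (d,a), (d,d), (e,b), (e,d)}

(F2)

The schema corresponds to density: ∀x ∀y (Rxy → ∃z (Rxz ∧ Rzy)).
(F1): fails — R03 but no z with R0z and Rz3.
(F2): ✓.
(F3): fails — Reb but no z with Rez and Rzb.
Valid on: (F2).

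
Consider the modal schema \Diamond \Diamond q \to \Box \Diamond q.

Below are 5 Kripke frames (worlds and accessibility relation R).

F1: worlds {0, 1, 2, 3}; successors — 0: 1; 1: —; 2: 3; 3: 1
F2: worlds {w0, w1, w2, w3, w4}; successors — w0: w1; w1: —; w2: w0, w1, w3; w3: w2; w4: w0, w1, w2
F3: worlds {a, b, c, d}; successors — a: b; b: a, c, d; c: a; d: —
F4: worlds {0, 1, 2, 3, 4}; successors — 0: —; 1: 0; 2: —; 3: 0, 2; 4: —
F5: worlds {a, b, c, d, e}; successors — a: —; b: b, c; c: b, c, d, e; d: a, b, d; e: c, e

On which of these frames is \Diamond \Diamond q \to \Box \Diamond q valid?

This is the axiom for a generalized confluence (Geach) condition; its first-order frame correspondent is \forall x \forall y \forall z ((x R^2 y \wedge xRz) \to \exists w (y = w \wedge zRw)).
F1: satisfies the condition.
F2: fails — w2R²w1, w2Rw1 but no w with w1=w and w1Rw.
F3: fails — bR²a, bRa but no w with a=w and aRw.
F4: satisfies the condition.
F5: fails — bR²d, bRb but no w with d=w and bRw.
Valid on: F1, F4.

F1, F4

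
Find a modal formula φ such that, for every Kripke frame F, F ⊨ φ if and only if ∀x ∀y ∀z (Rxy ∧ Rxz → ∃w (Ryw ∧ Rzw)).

This is convergence; the standard corresponding axiom is .2: ◇□r → □◇r.
Suppose ◇□r→□◇r is valid. Take Rxy, Rxz and set V(r)={w : Ryw}. Then □r at y so ◇□r at x, so □◇r at x, so ◇r at z, giving w with Rzw and Ryw.

◇□r → □◇r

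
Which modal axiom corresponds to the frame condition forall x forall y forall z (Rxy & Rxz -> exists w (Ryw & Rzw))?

This is convergence; the standard corresponding axiom is .2: ◇□q → □◇q.
Suppose ◇□q→□◇q is valid. Take Rxy, Rxz and set V(q)={w : Ryw}. Then □q at y so ◇□q at x, so □◇q at x, so ◇q at z, giving w with Rzw and Ryw.

◇□q → □◇q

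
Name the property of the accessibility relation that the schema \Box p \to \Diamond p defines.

seriality

Suppose □p→◇p is valid. At any x set V(p)=W. Then □p at x, so ◇p at x, so x has a successor.
The converse is a direct semantic check.
Frame condition: \forall x \exists y Rxy.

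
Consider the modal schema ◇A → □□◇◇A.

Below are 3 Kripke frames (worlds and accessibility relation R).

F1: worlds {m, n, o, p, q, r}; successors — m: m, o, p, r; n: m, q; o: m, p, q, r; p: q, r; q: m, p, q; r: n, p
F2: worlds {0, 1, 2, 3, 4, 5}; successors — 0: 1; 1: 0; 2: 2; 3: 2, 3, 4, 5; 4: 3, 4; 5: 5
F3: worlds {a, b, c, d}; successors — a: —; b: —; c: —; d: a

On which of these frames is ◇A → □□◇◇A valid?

This is the axiom for a generalized confluence (Geach) condition; its first-order frame correspondent is ∀x ∀y ∀z ((xRy ∧ xR²z) → ∃w (y = w ∧ zR²w)).
F1: fails — mRo, mR²p but no w with o=w and pR²w.
F2: fails — 0R1, 0R²0 but no w with 1=w and 0R²w.
F3: condition met.
Valid on: F3.

F3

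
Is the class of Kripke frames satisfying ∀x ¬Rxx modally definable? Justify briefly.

Any modally definable frame class is closed under surjective bounded morphisms.
The 4-cycle (worlds 0,1,2,3 with 0→1→2→3→0) is irreflexive, and the map sending every world to a single reflexive point • is a surjective bounded morphism (forth: every edge maps to (•,•); back: every world has a successor). So any modal formula valid on the 4-cycle is also valid on the reflexive point, which is not irreflexive.
Hence irreflexivity is not modally definable.

No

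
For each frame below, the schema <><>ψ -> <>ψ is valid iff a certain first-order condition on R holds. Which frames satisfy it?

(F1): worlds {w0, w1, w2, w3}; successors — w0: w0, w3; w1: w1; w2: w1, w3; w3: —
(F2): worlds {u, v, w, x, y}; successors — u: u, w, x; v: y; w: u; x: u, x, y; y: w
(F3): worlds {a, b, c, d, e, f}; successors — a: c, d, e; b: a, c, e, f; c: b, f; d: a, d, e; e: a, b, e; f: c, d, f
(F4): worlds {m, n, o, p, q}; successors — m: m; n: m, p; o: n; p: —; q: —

(F1)

Frame correspondent (Sahlqvist): forall x forall y (x R^2 y -> exists w (y = w & xRw)) — i.e. a generalized confluence (Geach) condition.
(F1): ✓.
(F2): fails — uR²y but no t with y=t and uRt.
(F3): fails — aR²a but no w with a=w and aRw.
(F4): fails — oR²m but no w with m=w and oRw.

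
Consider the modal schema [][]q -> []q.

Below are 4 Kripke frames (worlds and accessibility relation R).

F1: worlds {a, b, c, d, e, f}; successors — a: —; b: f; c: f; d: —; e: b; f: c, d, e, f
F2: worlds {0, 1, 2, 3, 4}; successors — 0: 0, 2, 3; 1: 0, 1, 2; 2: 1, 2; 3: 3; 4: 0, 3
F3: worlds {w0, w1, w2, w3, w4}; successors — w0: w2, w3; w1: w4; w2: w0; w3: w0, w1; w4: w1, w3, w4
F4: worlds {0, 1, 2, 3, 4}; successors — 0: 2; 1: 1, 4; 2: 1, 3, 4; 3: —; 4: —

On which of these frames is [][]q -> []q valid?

The schema corresponds to density: forall x forall y (Rxy -> exists z (Rxz & Rzy)).
F1: fails — Reb but no z with Rez and Rzb.
F2: satisfies the condition.
F3: fails — Rw3w1 but no z with Rw3z and Rzw1.
F4: fails — R02 but no z with R0z and Rz2.
Valid on: F2.

F2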